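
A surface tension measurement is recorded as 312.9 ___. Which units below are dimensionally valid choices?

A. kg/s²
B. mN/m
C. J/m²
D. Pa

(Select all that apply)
A, B, C

surface tension has SI base units: kg / s^2

Checking each option against kg / s^2:
  A. kg/s²: ✓ matches
  B. mN/m: ✓ matches
  C. J/m²: ✓ matches
  D. Pa: ✗ does not match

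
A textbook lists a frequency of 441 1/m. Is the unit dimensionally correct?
No

frequency has SI base units: 1 / s
1/m does NOT reduce to 1 / s; a valid unit for frequency would be e.g. Hz.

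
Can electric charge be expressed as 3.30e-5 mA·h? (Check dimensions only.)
Yes

electric charge has SI base units: A * s
mA·h reduces to the same SI base units, so it is a valid unit for electric charge.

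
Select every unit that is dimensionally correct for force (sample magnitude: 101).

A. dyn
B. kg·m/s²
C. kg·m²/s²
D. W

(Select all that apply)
A, B

force has SI base units: kg * m / s^2

Checking each option against kg * m / s^2:
  A. dyn: ✓ matches
  B. kg·m/s²: ✓ matches
  C. kg·m²/s²: ✗ does not match
  D. W: ✗ does not match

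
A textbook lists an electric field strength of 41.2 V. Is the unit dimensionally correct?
No

electric field strength has SI base units: kg * m / (A * s^3)
V does NOT reduce to kg * m / (A * s^3); a valid unit for electric field strength would be e.g. V/m.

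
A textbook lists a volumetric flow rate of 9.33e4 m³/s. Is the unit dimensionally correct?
Yes

volumetric flow rate has SI base units: m^3 / s
m³/s reduces to the same SI base units, so it is a valid unit for volumetric flow rate.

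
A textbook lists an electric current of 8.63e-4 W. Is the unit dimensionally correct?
No

electric current has SI base units: A
W does NOT reduce to A; a valid unit for electric current would be e.g. A.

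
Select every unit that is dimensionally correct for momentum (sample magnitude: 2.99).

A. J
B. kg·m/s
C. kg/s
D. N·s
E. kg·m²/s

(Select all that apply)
B, D

momentum has SI base units: kg * m / s

Checking each option against kg * m / s:
  A. J: ✗ does not match
  B. kg·m/s: ✓ matches
  C. kg/s: ✗ does not match
  D. N·s: ✓ matches
  E. kg·m²/s: ✗ does not match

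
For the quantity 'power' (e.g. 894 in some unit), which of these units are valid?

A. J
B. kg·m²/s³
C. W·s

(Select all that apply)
B

power has SI base units: kg * m^2 / s^3

Checking each option against kg * m^2 / s^3:
  A. J: ✗ does not match
  B. kg·m²/s³: ✓ matches
  C. W·s: ✗ does not match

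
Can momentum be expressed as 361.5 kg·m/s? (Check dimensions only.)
Yes

momentum has SI base units: kg * m / s
kg·m/s reduces to the same SI base units, so it is a valid unit for momentum.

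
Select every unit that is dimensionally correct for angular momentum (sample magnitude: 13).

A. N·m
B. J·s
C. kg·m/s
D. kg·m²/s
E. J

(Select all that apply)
B, D

angular momentum has SI base units: kg * m^2 / s

Checking each option against kg * m^2 / s:
  A. N·m: ✗ does not match
  B. J·s: ✓ matches
  C. kg·m/s: ✗ does not match
  D. kg·m²/s: ✓ matches
  E. J: ✗ does not match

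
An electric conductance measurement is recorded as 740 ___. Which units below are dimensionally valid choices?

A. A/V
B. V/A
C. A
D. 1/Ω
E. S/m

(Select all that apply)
A, D

electric conductance has SI base units: A^2 * s^3 / (kg * m^2)

Checking each option against A^2 * s^3 / (kg * m^2):
  A. A/V: ✓ matches
  B. V/A: ✗ does not match
  C. A: ✗ does not match
  D. 1/Ω: ✓ matches
  E. S/m: ✗ does not match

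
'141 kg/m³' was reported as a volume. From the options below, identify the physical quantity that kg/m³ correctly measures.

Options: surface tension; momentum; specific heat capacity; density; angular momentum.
density

volume should have units dimensionally equivalent to m^3 (e.g. m³).
The given unit 'kg/m³' reduces to kg / m^3. Of the listed options, that is the dimensionality of density.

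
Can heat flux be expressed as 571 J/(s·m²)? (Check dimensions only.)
Yes

heat flux has SI base units: kg / s^3
J/(s·m²) reduces to the same SI base units, so it is a valid unit for heat flux.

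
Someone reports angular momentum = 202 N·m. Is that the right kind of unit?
No

angular momentum has SI base units: kg * m^2 / s
N·m does NOT reduce to kg * m^2 / s; a valid unit for angular momentum would be e.g. kg·m²/s.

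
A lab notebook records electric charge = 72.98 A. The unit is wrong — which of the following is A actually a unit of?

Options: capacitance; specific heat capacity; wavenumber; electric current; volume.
electric current

electric charge should have units dimensionally equivalent to A * s (e.g. C).
The given unit 'A' reduces to A. Of the listed options, that is the dimensionality of electric current.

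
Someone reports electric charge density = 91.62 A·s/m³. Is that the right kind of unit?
Yes

electric charge density has SI base units: A * s / m^3
A·s/m³ reduces to the same SI base units, so it is a valid unit for electric charge density.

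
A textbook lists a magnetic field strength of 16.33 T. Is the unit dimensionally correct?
No

magnetic field strength has SI base units: A / m
T does NOT reduce to A / m; a valid unit for magnetic field strength would be e.g. A/m.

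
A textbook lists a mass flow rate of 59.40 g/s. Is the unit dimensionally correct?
Yes

mass flow rate has SI base units: kg / s
g/s reduces to the same SI base units, so it is a valid unit for mass flow rate.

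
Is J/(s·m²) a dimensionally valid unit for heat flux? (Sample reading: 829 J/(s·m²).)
Yes

heat flux has SI base units: kg / s^3
J/(s·m²) reduces to the same SI base units, so it is a valid unit for heat flux.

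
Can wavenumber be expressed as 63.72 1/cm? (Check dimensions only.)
Yes

wavenumber has SI base units: 1 / m
1/cm reduces to the same SI base units, so it is a valid unit for wavenumber.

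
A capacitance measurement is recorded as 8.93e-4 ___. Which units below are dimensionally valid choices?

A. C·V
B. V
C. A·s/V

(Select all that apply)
C

capacitance has SI base units: A^2 * s^4 / (kg * m^2)

Checking each option against A^2 * s^4 / (kg * m^2):
  A. C·V: ✗ does not match
  B. V: ✗ does not match
  C. A·s/V: ✓ matches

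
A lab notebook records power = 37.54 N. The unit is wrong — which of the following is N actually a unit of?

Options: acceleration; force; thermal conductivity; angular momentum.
force

power should have units dimensionally equivalent to kg * m^2 / s^3 (e.g. W).
The given unit 'N' reduces to kg * m / s^2. Of the listed options, that is the dimensionality of force.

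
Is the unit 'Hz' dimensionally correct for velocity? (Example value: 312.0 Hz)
No

velocity has SI base units: m / s
Hz does NOT reduce to m / s; a valid unit for velocity would be e.g. m/s.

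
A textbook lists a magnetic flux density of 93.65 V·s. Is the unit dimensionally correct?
No

magnetic flux density has SI base units: kg / (A * s^2)
V·s does NOT reduce to kg / (A * s^2); a valid unit for magnetic flux density would be e.g. T.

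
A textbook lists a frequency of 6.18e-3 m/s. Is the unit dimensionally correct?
No

frequency has SI base units: 1 / s
m/s does NOT reduce to 1 / s; a valid unit for frequency would be e.g. Hz.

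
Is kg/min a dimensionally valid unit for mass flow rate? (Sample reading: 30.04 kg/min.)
Yes

mass flow rate has SI base units: kg / s
kg/min reduces to the same SI base units, so it is a valid unit for mass flow rate.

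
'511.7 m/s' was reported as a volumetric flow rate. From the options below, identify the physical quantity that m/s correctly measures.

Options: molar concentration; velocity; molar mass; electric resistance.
velocity

volumetric flow rate should have units dimensionally equivalent to m^3 / s (e.g. m³/s).
The given unit 'm/s' reduces to m / s. Of the listed options, that is the dimensionality of velocity.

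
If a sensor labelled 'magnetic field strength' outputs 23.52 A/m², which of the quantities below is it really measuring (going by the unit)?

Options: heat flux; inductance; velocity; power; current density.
current density

magnetic field strength should have units dimensionally equivalent to A / m (e.g. A/m).
The given unit 'A/m²' reduces to A / m^2. Of the listed options, that is the dimensionality of current density.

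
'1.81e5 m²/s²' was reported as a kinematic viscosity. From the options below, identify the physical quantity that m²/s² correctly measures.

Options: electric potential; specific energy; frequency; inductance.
specific energy

kinematic viscosity should have units dimensionally equivalent to m^2 / s (e.g. m²/s).
The given unit 'm²/s²' reduces to m^2 / s^2. Of the listed options, that is the dimensionality of specific energy.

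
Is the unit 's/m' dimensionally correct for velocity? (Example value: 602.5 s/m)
No

velocity has SI base units: m / s
s/m does NOT reduce to m / s; a valid unit for velocity would be e.g. m/s.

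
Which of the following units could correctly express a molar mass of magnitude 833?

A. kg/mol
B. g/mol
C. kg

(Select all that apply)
A, B

molar mass has SI base units: kg / mol

Checking each option against kg / mol:
  A. kg/mol: ✓ matches
  B. g/mol: ✓ matches
  C. kg: ✗ does not match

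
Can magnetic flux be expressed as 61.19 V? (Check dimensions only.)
No

magnetic flux has SI base units: kg * m^2 / (A * s^2)
V does NOT reduce to kg * m^2 / (A * s^2); a valid unit for magnetic flux would be e.g. Wb.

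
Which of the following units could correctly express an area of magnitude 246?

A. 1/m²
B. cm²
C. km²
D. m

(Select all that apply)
B, C

area has SI base units: m^2

Checking each option against m^2:
  A. 1/m²: ✗ does not match
  B. cm²: ✓ matches
  C. km²: ✓ matches
  D. m: ✗ does not match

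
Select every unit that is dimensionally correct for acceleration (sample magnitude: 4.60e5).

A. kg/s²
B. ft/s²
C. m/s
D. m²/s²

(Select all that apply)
B

acceleration has SI base units: m / s^2

Checking each option against m / s^2:
  A. kg/s²: ✗ does not match
  B. ft/s²: ✓ matches
  C. m/s: ✗ does not match
  D. m²/s²: ✗ does not match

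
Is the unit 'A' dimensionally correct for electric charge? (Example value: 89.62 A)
No

electric charge has SI base units: A * s
A does NOT reduce to A * s; a valid unit for electric charge would be e.g. C.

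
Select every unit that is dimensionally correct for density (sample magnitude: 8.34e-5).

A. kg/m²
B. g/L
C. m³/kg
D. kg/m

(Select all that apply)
B

density has SI base units: kg / m^3

Checking each option against kg / m^3:
  A. kg/m²: ✗ does not match
  B. g/L: ✓ matches
  C. m³/kg: ✗ does not match
  D. kg/m: ✗ does not match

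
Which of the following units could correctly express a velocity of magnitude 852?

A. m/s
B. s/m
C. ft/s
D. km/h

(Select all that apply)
A, C, D

velocity has SI base units: m / s

Checking each option against m / s:
  A. m/s: ✓ matches
  B. s/m: ✗ does not match
  C. ft/s: ✓ matches
  D. km/h: ✓ matches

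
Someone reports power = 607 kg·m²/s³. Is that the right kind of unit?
Yes

power has SI base units: kg * m^2 / s^3
kg·m²/s³ reduces to the same SI base units, so it is a valid unit for power.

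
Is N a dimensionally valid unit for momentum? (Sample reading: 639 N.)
No

momentum has SI base units: kg * m / s
N does NOT reduce to kg * m / s; a valid unit for momentum would be e.g. kg·m/s.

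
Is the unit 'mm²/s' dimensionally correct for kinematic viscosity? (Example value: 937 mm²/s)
Yes

kinematic viscosity has SI base units: m^2 / s
mm²/s reduces to the same SI base units, so it is a valid unit for kinematic viscosity.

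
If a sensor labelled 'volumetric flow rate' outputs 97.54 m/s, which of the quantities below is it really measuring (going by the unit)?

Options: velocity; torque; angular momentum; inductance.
velocity

volumetric flow rate should have units dimensionally equivalent to m^3 / s (e.g. m³/s).
The given unit 'm/s' reduces to m / s. Of the listed options, that is the dimensionality of velocity.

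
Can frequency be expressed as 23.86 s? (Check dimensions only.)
No

frequency has SI base units: 1 / s
s does NOT reduce to 1 / s; a valid unit for frequency would be e.g. Hz.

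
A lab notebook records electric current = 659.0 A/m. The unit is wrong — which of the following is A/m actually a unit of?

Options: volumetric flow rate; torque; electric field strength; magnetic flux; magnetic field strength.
magnetic field strength

electric current should have units dimensionally equivalent to A (e.g. A).
The given unit 'A/m' reduces to A / m. Of the listed options, that is the dimensionality of magnetic field strength.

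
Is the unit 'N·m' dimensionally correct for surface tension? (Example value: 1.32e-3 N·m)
No

surface tension has SI base units: kg / s^2
N·m does NOT reduce to kg / s^2; a valid unit for surface tension would be e.g. N/m.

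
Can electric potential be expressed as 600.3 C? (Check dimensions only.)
No

electric potential has SI base units: kg * m^2 / (A * s^3)
C does NOT reduce to kg * m^2 / (A * s^3); a valid unit for electric potential would be e.g. V.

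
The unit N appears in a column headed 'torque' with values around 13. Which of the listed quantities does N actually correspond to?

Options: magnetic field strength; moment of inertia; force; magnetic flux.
force

torque should have units dimensionally equivalent to kg * m^2 / s^2 (e.g. N·m).
The given unit 'N' reduces to kg * m / s^2. Of the listed options, that is the dimensionality of force.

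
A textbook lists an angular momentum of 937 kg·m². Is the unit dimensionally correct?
No

angular momentum has SI base units: kg * m^2 / s
kg·m² does NOT reduce to kg * m^2 / s; a valid unit for angular momentum would be e.g. kg·m²/s.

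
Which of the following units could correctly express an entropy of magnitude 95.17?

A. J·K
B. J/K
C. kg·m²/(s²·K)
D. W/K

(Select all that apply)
B, C

entropy has SI base units: kg * m^2 / (s^2 * K)

Checking each option against kg * m^2 / (s^2 * K):
  A. J·K: ✗ does not match
  B. J/K: ✓ matches
  C. kg·m²/(s²·K): ✓ matches
  D. W/K: ✗ does not match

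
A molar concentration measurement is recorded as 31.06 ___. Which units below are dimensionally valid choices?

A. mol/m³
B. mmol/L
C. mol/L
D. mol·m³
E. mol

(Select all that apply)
A, B, C

molar concentration has SI base units: mol / m^3

Checking each option against mol / m^3:
  A. mol/m³: ✓ matches
  B. mmol/L: ✓ matches
  C. mol/L: ✓ matches
  D. mol·m³: ✗ does not match
  E. mol: ✗ does not match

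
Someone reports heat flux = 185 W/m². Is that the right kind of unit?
Yes

heat flux has SI base units: kg / s^3
W/m² reduces to the same SI base units, so it is a valid unit for heat flux.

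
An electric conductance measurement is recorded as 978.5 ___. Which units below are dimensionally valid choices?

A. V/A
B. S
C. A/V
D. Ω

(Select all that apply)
B, C

electric conductance has SI base units: A^2 * s^3 / (kg * m^2)

Checking each option against A^2 * s^3 / (kg * m^2):
  A. V/A: ✗ does not match
  B. S: ✓ matches
  C. A/V: ✓ matches
  D. Ω: ✗ does not match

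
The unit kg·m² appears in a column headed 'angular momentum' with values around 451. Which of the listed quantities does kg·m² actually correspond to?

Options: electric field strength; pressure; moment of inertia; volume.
moment of inertia

angular momentum should have units dimensionally equivalent to kg * m^2 / s (e.g. kg·m²/s).
The given unit 'kg·m²' reduces to kg * m^2. Of the listed options, that is the dimensionality of moment of inertia.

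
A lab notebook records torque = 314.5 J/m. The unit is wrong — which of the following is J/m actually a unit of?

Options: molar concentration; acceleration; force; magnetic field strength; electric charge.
force

torque should have units dimensionally equivalent to kg * m^2 / s^2 (e.g. N·m).
The given unit 'J/m' reduces to kg * m / s^2. Of the listed options, that is the dimensionality of force.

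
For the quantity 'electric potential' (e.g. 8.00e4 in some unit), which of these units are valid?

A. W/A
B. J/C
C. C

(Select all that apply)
A, B

electric potential has SI base units: kg * m^2 / (A * s^3)

Checking each option against kg * m^2 / (A * s^3):
  A. W/A: ✓ matches
  B. J/C: ✓ matches
  C. C: ✗ does not match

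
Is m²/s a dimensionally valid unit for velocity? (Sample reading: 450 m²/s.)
No

velocity has SI base units: m / s
m²/s does NOT reduce to m / s; a valid unit for velocity would be e.g. m/s.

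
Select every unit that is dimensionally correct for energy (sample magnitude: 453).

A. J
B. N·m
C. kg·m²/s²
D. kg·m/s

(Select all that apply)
A, B, C

energy has SI base units: kg * m^2 / s^2

Checking each option against kg * m^2 / s^2:
  A. J: ✓ matches
  B. N·m: ✓ matches
  C. kg·m²/s²: ✓ matches
  D. kg·m/s: ✗ does not match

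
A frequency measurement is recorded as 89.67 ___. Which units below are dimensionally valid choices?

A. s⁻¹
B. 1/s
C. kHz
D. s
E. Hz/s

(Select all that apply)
A, B, C

frequency has SI base units: 1 / s

Checking each option against 1 / s:
  A. s⁻¹: ✓ matches
  B. 1/s: ✓ matches
  C. kHz: ✓ matches
  D. s: ✗ does not match
  E. Hz/s: ✗ does not match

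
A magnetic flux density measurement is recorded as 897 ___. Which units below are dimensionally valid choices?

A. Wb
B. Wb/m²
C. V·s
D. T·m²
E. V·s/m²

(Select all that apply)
B, E

magnetic flux density has SI base units: kg / (A * s^2)

Checking each option against kg / (A * s^2):
  A. Wb: ✗ does not match
  B. Wb/m²: ✓ matches
  C. V·s: ✗ does not match
  D. T·m²: ✗ does not match
  E. V·s/m²: ✓ matches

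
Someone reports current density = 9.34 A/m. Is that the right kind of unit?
No

current density has SI base units: A / m^2
A/m does NOT reduce to A / m^2; a valid unit for current density would be e.g. A/m².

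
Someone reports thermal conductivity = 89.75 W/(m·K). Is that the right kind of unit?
Yes

thermal conductivity has SI base units: kg * m / (s^3 * K)
W/(m·K) reduces to the same SI base units, so it is a valid unit for thermal conductivity.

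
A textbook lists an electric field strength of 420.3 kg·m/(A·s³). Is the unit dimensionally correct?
Yes

electric field strength has SI base units: kg * m / (A * s^3)
kg·m/(A·s³) reduces to the same SI base units, so it is a valid unit for electric field strength.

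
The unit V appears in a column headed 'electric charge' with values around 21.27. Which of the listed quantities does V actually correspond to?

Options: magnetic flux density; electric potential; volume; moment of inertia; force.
electric potential

electric charge should have units dimensionally equivalent to A * s (e.g. C).
The given unit 'V' reduces to kg * m^2 / (A * s^3). Of the listed options, that is the dimensionality of electric potential.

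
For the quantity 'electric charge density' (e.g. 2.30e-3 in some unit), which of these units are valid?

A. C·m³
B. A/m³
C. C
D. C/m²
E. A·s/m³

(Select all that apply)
E

electric charge density has SI base units: A * s / m^3

Checking each option against A * s / m^3:
  A. C·m³: ✗ does not match
  B. A/m³: ✗ does not match
  C. C: ✗ does not match
  D. C/m²: ✗ does not match
  E. A·s/m³: ✓ matches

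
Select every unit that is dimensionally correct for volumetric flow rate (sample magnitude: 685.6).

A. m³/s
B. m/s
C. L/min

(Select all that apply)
A, C

volumetric flow rate has SI base units: m^3 / s

Checking each option against m^3 / s:
  A. m³/s: ✓ matches
  B. m/s: ✗ does not match
  C. L/min: ✓ matches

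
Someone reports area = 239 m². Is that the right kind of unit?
Yes

area has SI base units: m^2
m² reduces to the same SI base units, so it is a valid unit for area.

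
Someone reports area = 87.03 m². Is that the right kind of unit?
Yes

area has SI base units: m^2
m² reduces to the same SI base units, so it is a valid unit for area.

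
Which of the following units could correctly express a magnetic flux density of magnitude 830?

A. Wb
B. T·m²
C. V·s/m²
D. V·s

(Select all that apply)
C

magnetic flux density has SI base units: kg / (A * s^2)

Checking each option against kg / (A * s^2):
  A. Wb: ✗ does not match
  B. T·m²: ✗ does not match
  C. V·s/m²: ✓ matches
  D. V·s: ✗ does not match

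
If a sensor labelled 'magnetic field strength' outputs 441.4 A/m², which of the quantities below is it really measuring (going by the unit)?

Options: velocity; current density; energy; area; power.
current density

magnetic field strength should have units dimensionally equivalent to A / m (e.g. A/m).
The given unit 'A/m²' reduces to A / m^2. Of the listed options, that is the dimensionality of current density.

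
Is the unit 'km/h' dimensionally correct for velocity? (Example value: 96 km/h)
Yes

velocity has SI base units: m / s
km/h reduces to the same SI base units, so it is a valid unit for velocity.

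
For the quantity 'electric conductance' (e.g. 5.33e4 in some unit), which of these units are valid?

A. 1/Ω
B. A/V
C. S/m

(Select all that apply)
A, B

electric conductance has SI base units: A^2 * s^3 / (kg * m^2)

Checking each option against A^2 * s^3 / (kg * m^2):
  A. 1/Ω: ✓ matches
  B. A/V: ✓ matches
  C. S/m: ✗ does not match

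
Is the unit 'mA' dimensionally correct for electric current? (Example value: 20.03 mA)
Yes

electric current has SI base units: A
mA reduces to the same SI base units, so it is a valid unit for electric current.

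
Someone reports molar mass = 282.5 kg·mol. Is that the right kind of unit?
No

molar mass has SI base units: kg / mol
kg·mol does NOT reduce to kg / mol; a valid unit for molar mass would be e.g. kg/mol.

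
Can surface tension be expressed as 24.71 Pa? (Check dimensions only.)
No

surface tension has SI base units: kg / s^2
Pa does NOT reduce to kg / s^2; a valid unit for surface tension would be e.g. N/m.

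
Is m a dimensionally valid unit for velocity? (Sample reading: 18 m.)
No

velocity has SI base units: m / s
m does NOT reduce to m / s; a valid unit for velocity would be e.g. m/s.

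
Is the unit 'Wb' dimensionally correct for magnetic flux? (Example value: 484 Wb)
Yes

magnetic flux has SI base units: kg * m^2 / (A * s^2)
Wb reduces to the same SI base units, so it is a valid unit for magnetic flux.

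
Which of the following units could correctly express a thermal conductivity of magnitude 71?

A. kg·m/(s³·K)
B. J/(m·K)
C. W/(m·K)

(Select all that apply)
A, C

thermal conductivity has SI base units: kg * m / (s^3 * K)

Checking each option against kg * m / (s^3 * K):
  A. kg·m/(s³·K): ✓ matches
  B. J/(m·K): ✗ does not match
  C. W/(m·K): ✓ matches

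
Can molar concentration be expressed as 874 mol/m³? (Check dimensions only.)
Yes

molar concentration has SI base units: mol / m^3
mol/m³ reduces to the same SI base units, so it is a valid unit for molar concentration.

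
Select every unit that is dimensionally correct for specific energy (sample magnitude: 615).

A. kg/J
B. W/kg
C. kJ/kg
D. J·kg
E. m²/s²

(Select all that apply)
C, E

specific energy has SI base units: m^2 / s^2

Checking each option against m^2 / s^2:
  A. kg/J: ✗ does not match
  B. W/kg: ✗ does not match
  C. kJ/kg: ✓ matches
  D. J·kg: ✗ does not match
  E. m²/s²: ✓ matches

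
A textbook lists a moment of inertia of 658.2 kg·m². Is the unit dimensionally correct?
Yes

moment of inertia has SI base units: kg * m^2
kg·m² reduces to the same SI base units, so it is a valid unit for moment of inertia.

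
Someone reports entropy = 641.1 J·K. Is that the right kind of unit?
No

entropy has SI base units: kg * m^2 / (s^2 * K)
J·K does NOT reduce to kg * m^2 / (s^2 * K); a valid unit for entropy would be e.g. J/K.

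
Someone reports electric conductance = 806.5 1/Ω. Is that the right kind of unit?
Yes

electric conductance has SI base units: A^2 * s^3 / (kg * m^2)
1/Ω reduces to the same SI base units, so it is a valid unit for electric conductance.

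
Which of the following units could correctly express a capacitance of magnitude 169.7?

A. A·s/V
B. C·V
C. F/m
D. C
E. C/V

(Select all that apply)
A, E

capacitance has SI base units: A^2 * s^4 / (kg * m^2)

Checking each option against A^2 * s^4 / (kg * m^2):
  A. A·s/V: ✓ matches
  B. C·V: ✗ does not match
  C. F/m: ✗ does not match
  D. C: ✗ does not match
  E. C/V: ✓ matches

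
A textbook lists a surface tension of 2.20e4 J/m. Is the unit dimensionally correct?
No

surface tension has SI base units: kg / s^2
J/m does NOT reduce to kg / s^2; a valid unit for surface tension would be e.g. N/m.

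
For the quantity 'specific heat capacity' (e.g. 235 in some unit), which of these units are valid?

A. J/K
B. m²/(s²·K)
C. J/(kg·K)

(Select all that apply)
B, C

specific heat capacity has SI base units: m^2 / (s^2 * K)

Checking each option against m^2 / (s^2 * K):
  A. J/K: ✗ does not match
  B. m²/(s²·K): ✓ matches
  C. J/(kg·K): ✓ matches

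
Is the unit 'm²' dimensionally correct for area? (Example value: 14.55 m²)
Yes

area has SI base units: m^2
m² reduces to the same SI base units, so it is a valid unit for area.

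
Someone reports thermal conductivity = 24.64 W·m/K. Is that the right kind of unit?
No

thermal conductivity has SI base units: kg * m / (s^3 * K)
W·m/K does NOT reduce to kg * m / (s^3 * K); a valid unit for thermal conductivity would be e.g. W/(m·K).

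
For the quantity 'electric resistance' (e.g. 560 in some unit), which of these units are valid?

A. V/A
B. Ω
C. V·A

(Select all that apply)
A, B

electric resistance has SI base units: kg * m^2 / (A^2 * s^3)

Checking each option against kg * m^2 / (A^2 * s^3):
  A. V/A: ✓ matches
  B. Ω: ✓ matches
  C. V·A: ✗ does not match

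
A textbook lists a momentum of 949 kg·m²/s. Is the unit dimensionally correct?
No

momentum has SI base units: kg * m / s
kg·m²/s does NOT reduce to kg * m / s; a valid unit for momentum would be e.g. kg·m/s.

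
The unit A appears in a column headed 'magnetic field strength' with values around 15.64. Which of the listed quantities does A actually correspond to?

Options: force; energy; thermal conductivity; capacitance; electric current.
electric current

magnetic field strength should have units dimensionally equivalent to A / m (e.g. A/m).
The given unit 'A' reduces to A. Of the listed options, that is the dimensionality of electric current.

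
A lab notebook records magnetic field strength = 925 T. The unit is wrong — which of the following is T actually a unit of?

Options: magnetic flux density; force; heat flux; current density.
magnetic flux density

magnetic field strength should have units dimensionally equivalent to A / m (e.g. A/m).
The given unit 'T' reduces to kg / (A * s^2). Of the listed options, that is the dimensionality of magnetic flux density.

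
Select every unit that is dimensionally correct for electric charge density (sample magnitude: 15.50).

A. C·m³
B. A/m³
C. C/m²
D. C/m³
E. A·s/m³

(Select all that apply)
D, E

electric charge density has SI base units: A * s / m^3

Checking each option against A * s / m^3:
  A. C·m³: ✗ does not match
  B. A/m³: ✗ does not match
  C. C/m²: ✗ does not match
  D. C/m³: ✓ matches
  E. A·s/m³: ✓ matches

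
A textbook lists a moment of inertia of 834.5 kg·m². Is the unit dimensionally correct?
Yes

moment of inertia has SI base units: kg * m^2
kg·m² reduces to the same SI base units, so it is a valid unit for moment of inertia.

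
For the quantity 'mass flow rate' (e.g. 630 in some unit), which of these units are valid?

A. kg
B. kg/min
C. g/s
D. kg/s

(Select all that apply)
B, C, D

mass flow rate has SI base units: kg / s

Checking each option against kg / s:
  A. kg: ✗ does not match
  B. kg/min: ✓ matches
  C. g/s: ✓ matches
  D. kg/s: ✓ matches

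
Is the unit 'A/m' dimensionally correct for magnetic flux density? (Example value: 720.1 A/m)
No

magnetic flux density has SI base units: kg / (A * s^2)
A/m does NOT reduce to kg / (A * s^2); a valid unit for magnetic flux density would be e.g. T.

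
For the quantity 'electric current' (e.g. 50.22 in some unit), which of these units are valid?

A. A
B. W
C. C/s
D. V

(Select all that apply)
A, C

electric current has SI base units: A

Checking each option against A:
  A. A: ✓ matches
  B. W: ✗ does not match
  C. C/s: ✓ matches
  D. V: ✗ does not match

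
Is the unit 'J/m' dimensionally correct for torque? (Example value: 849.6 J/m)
No

torque has SI base units: kg * m^2 / s^2
J/m does NOT reduce to kg * m^2 / s^2; a valid unit for torque would be e.g. N·m.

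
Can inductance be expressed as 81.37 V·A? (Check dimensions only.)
No

inductance has SI base units: kg * m^2 / (A^2 * s^2)
V·A does NOT reduce to kg * m^2 / (A^2 * s^2); a valid unit for inductance would be e.g. H.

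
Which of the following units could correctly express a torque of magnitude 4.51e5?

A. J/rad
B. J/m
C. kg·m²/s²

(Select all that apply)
A, C

torque has SI base units: kg * m^2 / s^2

Checking each option against kg * m^2 / s^2:
  A. J/rad: ✓ matches
  B. J/m: ✗ does not match
  C. kg·m²/s²: ✓ matches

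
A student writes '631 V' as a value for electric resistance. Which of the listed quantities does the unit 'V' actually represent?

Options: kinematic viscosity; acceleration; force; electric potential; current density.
electric potential

electric resistance should have units dimensionally equivalent to kg * m^2 / (A^2 * s^3) (e.g. Ω).
The given unit 'V' reduces to kg * m^2 / (A * s^3). Of the listed options, that is the dimensionality of electric potential.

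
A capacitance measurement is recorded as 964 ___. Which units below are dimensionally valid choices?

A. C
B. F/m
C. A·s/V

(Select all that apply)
C

capacitance has SI base units: A^2 * s^4 / (kg * m^2)

Checking each option against A^2 * s^4 / (kg * m^2):
  A. C: ✗ does not match
  B. F/m: ✗ does not match
  C. A·s/V: ✓ matches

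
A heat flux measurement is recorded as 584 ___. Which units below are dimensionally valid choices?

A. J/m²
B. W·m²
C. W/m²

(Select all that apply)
C

heat flux has SI base units: kg / s^3

Checking each option against kg / s^3:
  A. J/m²: ✗ does not match
  B. W·m²: ✗ does not match
  C. W/m²: ✓ matches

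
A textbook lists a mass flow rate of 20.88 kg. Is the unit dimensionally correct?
No

mass flow rate has SI base units: kg / s
kg does NOT reduce to kg / s; a valid unit for mass flow rate would be e.g. kg/s.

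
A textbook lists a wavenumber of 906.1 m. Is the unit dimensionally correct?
No

wavenumber has SI base units: 1 / m
m does NOT reduce to 1 / m; a valid unit for wavenumber would be e.g. 1/m.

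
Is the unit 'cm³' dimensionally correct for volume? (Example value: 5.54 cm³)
Yes

volume has SI base units: m^3
cm³ reduces to the same SI base units, so it is a valid unit for volume.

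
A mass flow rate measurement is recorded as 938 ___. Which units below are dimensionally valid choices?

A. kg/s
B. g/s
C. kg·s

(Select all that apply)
A, B

mass flow rate has SI base units: kg / s

Checking each option against kg / s:
  A. kg/s: ✓ matches
  B. g/s: ✓ matches
  C. kg·s: ✗ does not match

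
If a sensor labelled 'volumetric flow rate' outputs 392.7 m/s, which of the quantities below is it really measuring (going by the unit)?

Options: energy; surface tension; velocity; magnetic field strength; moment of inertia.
velocity

volumetric flow rate should have units dimensionally equivalent to m^3 / s (e.g. m³/s).
The given unit 'm/s' reduces to m / s. Of the listed options, that is the dimensionality of velocity.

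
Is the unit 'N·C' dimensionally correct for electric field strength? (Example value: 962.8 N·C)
No

electric field strength has SI base units: kg * m / (A * s^3)
N·C does NOT reduce to kg * m / (A * s^3); a valid unit for electric field strength would be e.g. V/m.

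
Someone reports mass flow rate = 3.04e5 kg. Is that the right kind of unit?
No

mass flow rate has SI base units: kg / s
kg does NOT reduce to kg / s; a valid unit for mass flow rate would be e.g. kg/s.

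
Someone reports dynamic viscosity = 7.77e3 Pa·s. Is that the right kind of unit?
Yes

dynamic viscosity has SI base units: kg / (m * s)
Pa·s reduces to the same SI base units, so it is a valid unit for dynamic viscosity.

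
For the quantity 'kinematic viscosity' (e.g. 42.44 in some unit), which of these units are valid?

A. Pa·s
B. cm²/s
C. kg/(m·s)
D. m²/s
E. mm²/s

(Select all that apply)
B, D, E

kinematic viscosity has SI base units: m^2 / s

Checking each option against m^2 / s:
  A. Pa·s: ✗ does not match
  B. cm²/s: ✓ matches
  C. kg/(m·s): ✗ does not match
  D. m²/s: ✓ matches
  E. mm²/s: ✓ matches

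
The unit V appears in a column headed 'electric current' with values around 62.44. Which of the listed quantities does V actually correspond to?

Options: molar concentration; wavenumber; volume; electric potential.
electric potential

electric current should have units dimensionally equivalent to A (e.g. A).
The given unit 'V' reduces to kg * m^2 / (A * s^3). Of the listed options, that is the dimensionality of electric potential.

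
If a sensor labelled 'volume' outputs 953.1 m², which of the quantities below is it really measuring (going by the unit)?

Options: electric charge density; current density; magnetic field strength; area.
area

volume should have units dimensionally equivalent to m^3 (e.g. m³).
The given unit 'm²' reduces to m^2. Of the listed options, that is the dimensionality of area.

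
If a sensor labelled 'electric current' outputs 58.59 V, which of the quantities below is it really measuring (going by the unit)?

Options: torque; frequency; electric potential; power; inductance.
electric potential

electric current should have units dimensionally equivalent to A (e.g. A).
The given unit 'V' reduces to kg * m^2 / (A * s^3). Of the listed options, that is the dimensionality of electric potential.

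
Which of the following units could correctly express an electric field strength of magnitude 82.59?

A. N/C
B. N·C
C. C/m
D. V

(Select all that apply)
A

electric field strength has SI base units: kg * m / (A * s^3)

Checking each option against kg * m / (A * s^3):
  A. N/C: ✓ matches
  B. N·C: ✗ does not match
  C. C/m: ✗ does not match
  D. V: ✗ does not match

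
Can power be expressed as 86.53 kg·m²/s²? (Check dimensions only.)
No

power has SI base units: kg * m^2 / s^3
kg·m²/s² does NOT reduce to kg * m^2 / s^3; a valid unit for power would be e.g. W.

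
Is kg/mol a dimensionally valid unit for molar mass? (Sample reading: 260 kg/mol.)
Yes

molar mass has SI base units: kg / mol
kg/mol reduces to the same SI base units, so it is a valid unit for molar mass.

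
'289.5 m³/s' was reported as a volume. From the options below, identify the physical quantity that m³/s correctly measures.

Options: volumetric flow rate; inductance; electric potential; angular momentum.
volumetric flow rate

volume should have units dimensionally equivalent to m^3 (e.g. m³).
The given unit 'm³/s' reduces to m^3 / s. Of the listed options, that is the dimensionality of volumetric flow rate.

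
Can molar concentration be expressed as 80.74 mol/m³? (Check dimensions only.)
Yes

molar concentration has SI base units: mol / m^3
mol/m³ reduces to the same SI base units, so it is a valid unit for molar concentration.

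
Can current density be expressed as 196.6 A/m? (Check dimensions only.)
No

current density has SI base units: A / m^2
A/m does NOT reduce to A / m^2; a valid unit for current density would be e.g. A/m².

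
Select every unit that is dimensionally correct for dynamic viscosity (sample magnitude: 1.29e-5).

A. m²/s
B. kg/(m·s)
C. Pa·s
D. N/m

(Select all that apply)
B, C

dynamic viscosity has SI base units: kg / (m * s)

Checking each option against kg / (m * s):
  A. m²/s: ✗ does not match
  B. kg/(m·s): ✓ matches
  C. Pa·s: ✓ matches
  D. N/m: ✗ does not match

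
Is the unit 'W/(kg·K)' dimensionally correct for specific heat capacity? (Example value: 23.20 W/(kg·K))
No

specific heat capacity has SI base units: m^2 / (s^2 * K)
W/(kg·K) does NOT reduce to m^2 / (s^2 * K); a valid unit for specific heat capacity would be e.g. J/(kg·K).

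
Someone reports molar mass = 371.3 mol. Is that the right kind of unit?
No

molar mass has SI base units: kg / mol
mol does NOT reduce to kg / mol; a valid unit for molar mass would be e.g. kg/mol.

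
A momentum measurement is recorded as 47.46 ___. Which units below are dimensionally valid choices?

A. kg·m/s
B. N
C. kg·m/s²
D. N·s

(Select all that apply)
A, D

momentum has SI base units: kg * m / s

Checking each option against kg * m / s:
  A. kg·m/s: ✓ matches
  B. N: ✗ does not match
  C. kg·m/s²: ✗ does not match
  D. N·s: ✓ matches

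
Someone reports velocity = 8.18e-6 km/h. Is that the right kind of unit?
Yes

velocity has SI base units: m / s
km/h reduces to the same SI base units, so it is a valid unit for velocity.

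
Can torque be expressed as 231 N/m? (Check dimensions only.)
No

torque has SI base units: kg * m^2 / s^2
N/m does NOT reduce to kg * m^2 / s^2; a valid unit for torque would be e.g. N·m.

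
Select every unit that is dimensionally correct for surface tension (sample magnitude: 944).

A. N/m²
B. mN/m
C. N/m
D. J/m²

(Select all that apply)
B, C, D

surface tension has SI base units: kg / s^2

Checking each option against kg / s^2:
  A. N/m²: ✗ does not match
  B. mN/m: ✓ matches
  C. N/m: ✓ matches
  D. J/m²: ✓ matches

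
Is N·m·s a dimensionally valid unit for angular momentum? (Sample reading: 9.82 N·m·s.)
Yes

angular momentum has SI base units: kg * m^2 / s
N·m·s reduces to the same SI base units, so it is a valid unit for angular momentum.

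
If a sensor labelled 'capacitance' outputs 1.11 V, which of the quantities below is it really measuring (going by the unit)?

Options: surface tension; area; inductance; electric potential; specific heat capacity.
electric potential

capacitance should have units dimensionally equivalent to A^2 * s^4 / (kg * m^2) (e.g. F).
The given unit 'V' reduces to kg * m^2 / (A * s^3). Of the listed options, that is the dimensionality of electric potential.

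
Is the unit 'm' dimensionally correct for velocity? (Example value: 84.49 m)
No

velocity has SI base units: m / s
m does NOT reduce to m / s; a valid unit for velocity would be e.g. m/s.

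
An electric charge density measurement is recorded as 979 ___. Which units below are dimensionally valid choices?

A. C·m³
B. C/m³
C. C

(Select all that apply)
B

electric charge density has SI base units: A * s / m^3

Checking each option against A * s / m^3:
  A. C·m³: ✗ does not match
  B. C/m³: ✓ matches
  C. C: ✗ does not match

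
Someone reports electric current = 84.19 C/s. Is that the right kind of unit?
Yes

electric current has SI base units: A
C/s reduces to the same SI base units, so it is a valid unit for electric current.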